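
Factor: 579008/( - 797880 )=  - 2^3*3^( -1)*5^ ( - 1 ) * 61^( - 1)*83^1 = - 664/915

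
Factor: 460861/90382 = 2^( - 1)*71^1 * 6491^1*45191^ ( - 1 )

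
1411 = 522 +889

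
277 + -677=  - 400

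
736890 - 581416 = 155474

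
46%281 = 46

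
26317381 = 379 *69439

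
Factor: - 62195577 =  - 3^1*727^1*28517^1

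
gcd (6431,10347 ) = 1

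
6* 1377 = 8262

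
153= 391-238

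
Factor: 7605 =3^2*5^1*13^2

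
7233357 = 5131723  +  2101634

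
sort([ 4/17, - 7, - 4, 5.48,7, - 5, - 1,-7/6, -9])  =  [ - 9, - 7, - 5 , - 4,-7/6, - 1,  4/17, 5.48, 7 ] 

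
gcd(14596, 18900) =4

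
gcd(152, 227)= 1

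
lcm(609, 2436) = 2436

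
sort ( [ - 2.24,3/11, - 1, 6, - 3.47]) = [- 3.47 , - 2.24, - 1, 3/11,6 ] 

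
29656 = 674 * 44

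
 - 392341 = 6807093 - 7199434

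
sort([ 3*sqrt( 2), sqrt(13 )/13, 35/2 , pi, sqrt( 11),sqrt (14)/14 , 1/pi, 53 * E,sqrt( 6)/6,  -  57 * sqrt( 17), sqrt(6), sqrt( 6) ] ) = [ - 57*sqrt( 17 ), sqrt( 14 )/14, sqrt ( 13)/13,1/pi,sqrt( 6)/6,sqrt( 6), sqrt( 6),pi,  sqrt( 11), 3*sqrt( 2), 35/2,  53 * E]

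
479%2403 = 479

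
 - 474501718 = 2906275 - 477407993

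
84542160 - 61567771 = 22974389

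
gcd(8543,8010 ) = 1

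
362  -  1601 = -1239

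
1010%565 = 445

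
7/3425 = 7/3425 = 0.00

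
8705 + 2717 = 11422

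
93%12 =9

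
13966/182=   6983/91  =  76.74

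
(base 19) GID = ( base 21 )DIK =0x17f3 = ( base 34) 5AB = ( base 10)6131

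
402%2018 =402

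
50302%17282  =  15738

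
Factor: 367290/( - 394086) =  - 795/853 = - 3^1*5^1*53^1*853^( - 1 ) 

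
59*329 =19411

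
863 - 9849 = - 8986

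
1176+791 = 1967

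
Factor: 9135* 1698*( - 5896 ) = -91454212080 = -2^4*3^3*5^1*7^1*11^1 * 29^1 * 67^1*283^1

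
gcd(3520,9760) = 160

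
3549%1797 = 1752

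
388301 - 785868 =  - 397567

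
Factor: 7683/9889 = 3^1 * 11^(-1 )*13^1*29^(-1) *31^(  -  1) *197^1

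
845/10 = 84 + 1/2 = 84.50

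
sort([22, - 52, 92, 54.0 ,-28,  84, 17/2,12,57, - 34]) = [ - 52, - 34,- 28,17/2, 12,22, 54.0 , 57, 84, 92]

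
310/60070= 31/6007 = 0.01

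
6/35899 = 6/35899 = 0.00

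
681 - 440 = 241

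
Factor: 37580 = 2^2*5^1*1879^1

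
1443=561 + 882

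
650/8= 325/4 = 81.25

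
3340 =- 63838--67178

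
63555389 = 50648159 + 12907230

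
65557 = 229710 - 164153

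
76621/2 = 38310 + 1/2 = 38310.50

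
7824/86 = 3912/43 = 90.98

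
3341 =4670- 1329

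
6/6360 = 1/1060 = 0.00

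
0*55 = 0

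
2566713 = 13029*197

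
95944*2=191888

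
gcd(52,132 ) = 4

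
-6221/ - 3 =2073 + 2/3 = 2073.67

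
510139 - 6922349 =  - 6412210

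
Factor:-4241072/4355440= - 265067/272215 = -  5^( - 1)*11^1*24097^1*54443^ ( - 1)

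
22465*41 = 921065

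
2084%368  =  244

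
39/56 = 39/56 =0.70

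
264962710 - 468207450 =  - 203244740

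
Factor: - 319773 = - 3^1*106591^1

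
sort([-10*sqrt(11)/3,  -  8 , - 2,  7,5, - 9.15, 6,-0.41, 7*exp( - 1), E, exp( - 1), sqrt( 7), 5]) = [ - 10 *sqrt( 11 ) /3, - 9.15,  -  8, - 2, - 0.41,exp( - 1 ), 7*exp( - 1), sqrt( 7), E,5 , 5,6, 7] 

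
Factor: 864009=3^2 * 96001^1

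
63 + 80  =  143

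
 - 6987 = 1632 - 8619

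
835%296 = 243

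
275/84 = 275/84 = 3.27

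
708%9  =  6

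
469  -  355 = 114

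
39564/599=66 + 30/599  =  66.05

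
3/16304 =3/16304 = 0.00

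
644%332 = 312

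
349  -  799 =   -  450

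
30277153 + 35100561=65377714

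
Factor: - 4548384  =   - 2^5*3^2*17^1*929^1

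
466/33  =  14 + 4/33  =  14.12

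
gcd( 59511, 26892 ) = 249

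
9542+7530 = 17072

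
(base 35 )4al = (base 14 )1cc7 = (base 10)5271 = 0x1497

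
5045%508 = 473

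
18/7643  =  18/7643= 0.00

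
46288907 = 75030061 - 28741154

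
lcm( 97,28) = 2716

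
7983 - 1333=6650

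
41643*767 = 31940181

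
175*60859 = 10650325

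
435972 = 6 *72662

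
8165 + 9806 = 17971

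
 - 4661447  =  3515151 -8176598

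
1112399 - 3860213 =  - 2747814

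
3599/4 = 3599/4 = 899.75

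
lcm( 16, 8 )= 16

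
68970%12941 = 4265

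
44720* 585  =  26161200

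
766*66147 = 50668602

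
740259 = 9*82251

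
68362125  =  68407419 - 45294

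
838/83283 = 838/83283 = 0.01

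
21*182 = 3822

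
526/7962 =263/3981 =0.07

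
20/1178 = 10/589 = 0.02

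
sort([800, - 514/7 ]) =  [- 514/7,800 ] 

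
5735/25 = 229 + 2/5 = 229.40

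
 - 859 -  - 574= - 285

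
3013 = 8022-5009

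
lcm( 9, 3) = 9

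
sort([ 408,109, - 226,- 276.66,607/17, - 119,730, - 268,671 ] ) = [-276.66 , - 268, - 226,-119, 607/17,109,408,671,730]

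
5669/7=809 + 6/7 = 809.86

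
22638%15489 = 7149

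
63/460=63/460 = 0.14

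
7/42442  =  7/42442 =0.00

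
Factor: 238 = 2^1*7^1*17^1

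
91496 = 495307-403811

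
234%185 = 49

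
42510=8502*5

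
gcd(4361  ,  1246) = 623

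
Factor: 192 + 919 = 11^1*101^1 = 1111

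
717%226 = 39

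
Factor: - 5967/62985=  - 9/95 = - 3^2 * 5^( - 1 ) * 19^(  -  1)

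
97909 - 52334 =45575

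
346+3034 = 3380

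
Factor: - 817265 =  -  5^1*149^1* 1097^1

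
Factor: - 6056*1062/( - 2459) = 2^4*3^2*59^1 * 757^1* 2459^( - 1) = 6431472/2459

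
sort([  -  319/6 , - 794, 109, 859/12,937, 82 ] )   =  [ - 794, - 319/6,859/12, 82,  109,937 ]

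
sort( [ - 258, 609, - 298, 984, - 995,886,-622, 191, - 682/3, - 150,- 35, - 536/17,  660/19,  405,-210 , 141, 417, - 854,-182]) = [ - 995,  -  854, - 622,-298,  -  258,-682/3, - 210, - 182 ,-150, - 35,-536/17,660/19, 141, 191, 405,417  ,  609, 886,984 ] 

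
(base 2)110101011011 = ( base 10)3419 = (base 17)be2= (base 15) 102e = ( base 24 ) 5MB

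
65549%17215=13904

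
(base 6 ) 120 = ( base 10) 48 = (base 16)30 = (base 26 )1M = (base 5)143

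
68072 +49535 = 117607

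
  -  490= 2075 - 2565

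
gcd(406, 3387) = 1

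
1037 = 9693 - 8656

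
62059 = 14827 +47232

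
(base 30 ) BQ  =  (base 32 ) B4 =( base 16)164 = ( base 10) 356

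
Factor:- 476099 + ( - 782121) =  - 1258220  =  - 2^2 * 5^1*53^1*1187^1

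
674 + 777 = 1451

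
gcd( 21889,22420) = 59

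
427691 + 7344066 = 7771757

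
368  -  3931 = - 3563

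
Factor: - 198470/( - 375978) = 3^( - 1 )*5^1*89^1*281^( - 1) = 445/843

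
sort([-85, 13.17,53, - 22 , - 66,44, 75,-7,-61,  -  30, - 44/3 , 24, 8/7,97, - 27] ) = [ - 85 , - 66, - 61, - 30,-27, - 22,-44/3,-7,8/7 , 13.17, 24 , 44,53,75,97 ]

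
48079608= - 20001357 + 68080965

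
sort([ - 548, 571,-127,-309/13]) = [ - 548,  -  127,-309/13,571 ] 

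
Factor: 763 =7^1 *109^1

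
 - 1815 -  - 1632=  - 183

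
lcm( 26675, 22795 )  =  1253725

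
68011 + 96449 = 164460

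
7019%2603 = 1813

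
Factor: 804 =2^2*3^1*67^1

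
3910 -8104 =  - 4194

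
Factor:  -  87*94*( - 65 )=2^1*3^1*5^1*13^1*29^1 * 47^1 = 531570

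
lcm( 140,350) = 700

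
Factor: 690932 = 2^2 * 11^1*41^1*383^1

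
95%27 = 14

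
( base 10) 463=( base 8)717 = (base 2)111001111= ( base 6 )2051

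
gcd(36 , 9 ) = 9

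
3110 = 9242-6132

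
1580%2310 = 1580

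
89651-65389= 24262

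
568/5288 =71/661 = 0.11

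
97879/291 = 97879/291 = 336.35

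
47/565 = 47/565 = 0.08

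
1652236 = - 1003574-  - 2655810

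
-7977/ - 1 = 7977/1 = 7977.00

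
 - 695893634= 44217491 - 740111125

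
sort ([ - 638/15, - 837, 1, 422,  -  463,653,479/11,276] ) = [ - 837,  -  463, - 638/15, 1, 479/11,276,422,653]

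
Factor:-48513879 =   -  3^2*229^1*23539^1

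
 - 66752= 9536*(  -  7) 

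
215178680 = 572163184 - 356984504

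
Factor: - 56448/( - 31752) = 2^4*3^ (-2 ) = 16/9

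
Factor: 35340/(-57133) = - 2^2*3^1*5^1*97^( - 1) = -60/97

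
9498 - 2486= 7012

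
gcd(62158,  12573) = 1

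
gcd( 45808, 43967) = 7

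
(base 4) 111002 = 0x542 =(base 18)42E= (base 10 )1346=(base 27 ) 1MN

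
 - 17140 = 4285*( -4 ) 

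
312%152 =8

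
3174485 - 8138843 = - 4964358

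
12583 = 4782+7801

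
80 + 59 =139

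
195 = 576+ - 381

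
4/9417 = 4/9417= 0.00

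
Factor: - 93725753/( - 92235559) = 11^2*13^( - 1)*43^( - 1 )*165001^( - 1)*774593^1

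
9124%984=268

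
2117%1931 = 186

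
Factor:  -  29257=-17^1*1721^1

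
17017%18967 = 17017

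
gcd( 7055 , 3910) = 85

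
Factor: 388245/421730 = 429/466 = 2^(-1)*3^1 * 11^1*13^1*233^( - 1)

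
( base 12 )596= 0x342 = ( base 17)2F1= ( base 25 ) 189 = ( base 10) 834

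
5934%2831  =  272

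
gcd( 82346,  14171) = 1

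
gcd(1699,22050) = 1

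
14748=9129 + 5619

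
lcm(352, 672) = 7392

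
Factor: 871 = 13^1*67^1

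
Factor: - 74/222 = -3^( - 1) =- 1/3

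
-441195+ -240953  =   - 682148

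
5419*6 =32514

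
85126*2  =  170252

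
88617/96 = 923 + 3/32  =  923.09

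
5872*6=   35232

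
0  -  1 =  - 1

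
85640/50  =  8564/5 = 1712.80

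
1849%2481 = 1849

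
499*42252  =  21083748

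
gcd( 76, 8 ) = 4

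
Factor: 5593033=251^1* 22283^1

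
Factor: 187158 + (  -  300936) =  - 2^1*3^3*7^2*43^1 = - 113778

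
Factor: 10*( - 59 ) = -590 = - 2^1*5^1 * 59^1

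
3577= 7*511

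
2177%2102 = 75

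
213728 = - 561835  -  -775563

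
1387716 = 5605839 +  - 4218123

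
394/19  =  394/19 = 20.74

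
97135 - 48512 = 48623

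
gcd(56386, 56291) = 1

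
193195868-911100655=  - 717904787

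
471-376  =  95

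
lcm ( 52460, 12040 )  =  734440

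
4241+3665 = 7906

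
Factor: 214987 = 214987^1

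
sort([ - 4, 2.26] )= [ - 4  ,  2.26 ]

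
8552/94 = 4276/47 = 90.98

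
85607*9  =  770463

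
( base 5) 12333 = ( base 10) 968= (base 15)448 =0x3c8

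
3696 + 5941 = 9637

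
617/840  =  617/840 = 0.73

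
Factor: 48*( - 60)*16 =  - 2^10* 3^2*5^1 = - 46080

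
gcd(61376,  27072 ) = 64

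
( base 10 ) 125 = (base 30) 45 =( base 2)1111101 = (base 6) 325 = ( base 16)7D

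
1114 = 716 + 398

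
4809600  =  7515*640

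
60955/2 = 30477 + 1/2=30477.50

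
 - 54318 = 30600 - 84918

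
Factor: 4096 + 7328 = 2^5*3^1*7^1*17^1 = 11424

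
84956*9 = 764604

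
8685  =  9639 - 954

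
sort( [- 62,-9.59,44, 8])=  [-62, - 9.59,8,44 ]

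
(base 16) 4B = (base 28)2J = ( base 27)2l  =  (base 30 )2F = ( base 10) 75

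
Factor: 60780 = 2^2*3^1 * 5^1 *1013^1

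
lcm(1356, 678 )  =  1356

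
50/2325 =2/93= 0.02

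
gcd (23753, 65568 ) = 1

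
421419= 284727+136692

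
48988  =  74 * 662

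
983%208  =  151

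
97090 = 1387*70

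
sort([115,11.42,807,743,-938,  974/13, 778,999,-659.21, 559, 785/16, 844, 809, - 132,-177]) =[-938,  -  659.21,-177, - 132,11.42,785/16, 974/13, 115, 559, 743,  778,807,809,844,999]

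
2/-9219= -1+9217/9219 = -0.00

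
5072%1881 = 1310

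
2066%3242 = 2066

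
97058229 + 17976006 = 115034235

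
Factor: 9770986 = 2^1*4885493^1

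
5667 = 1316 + 4351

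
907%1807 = 907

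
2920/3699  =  2920/3699 = 0.79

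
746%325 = 96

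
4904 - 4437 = 467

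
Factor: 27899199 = 3^2 * 3099911^1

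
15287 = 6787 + 8500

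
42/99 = 14/33 = 0.42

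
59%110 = 59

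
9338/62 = 4669/31  =  150.61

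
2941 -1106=1835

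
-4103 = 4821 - 8924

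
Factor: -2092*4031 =  -  2^2 * 29^1*139^1*523^1  =  - 8432852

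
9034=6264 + 2770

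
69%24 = 21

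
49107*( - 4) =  - 196428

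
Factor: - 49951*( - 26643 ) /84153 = 443614831/28051 = 11^1 *19^1*83^1*107^1 * 239^1*28051^( -1) 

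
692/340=173/85 = 2.04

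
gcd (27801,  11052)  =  9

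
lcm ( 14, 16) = 112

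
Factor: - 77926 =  - 2^1*47^1*829^1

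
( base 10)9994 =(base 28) CKQ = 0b10011100001010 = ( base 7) 41065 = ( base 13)471a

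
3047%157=64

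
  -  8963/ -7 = 8963/7 = 1280.43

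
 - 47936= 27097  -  75033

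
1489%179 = 57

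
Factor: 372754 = 2^1* 186377^1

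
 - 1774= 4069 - 5843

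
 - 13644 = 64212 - 77856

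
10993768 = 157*70024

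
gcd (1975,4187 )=79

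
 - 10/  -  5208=5/2604 = 0.00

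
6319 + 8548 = 14867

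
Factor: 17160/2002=60/7 =2^2 * 3^1*5^1*7^( -1)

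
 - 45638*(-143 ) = 6526234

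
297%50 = 47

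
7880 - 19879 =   -  11999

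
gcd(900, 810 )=90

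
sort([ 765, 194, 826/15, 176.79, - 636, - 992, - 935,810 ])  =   [ - 992, - 935, - 636,826/15, 176.79 , 194,  765,  810]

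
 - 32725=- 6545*5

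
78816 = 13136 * 6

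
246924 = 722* 342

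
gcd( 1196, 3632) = 4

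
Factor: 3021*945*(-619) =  -3^4*5^1 * 7^1*19^1*53^1*619^1 = -1767149055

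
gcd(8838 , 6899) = 1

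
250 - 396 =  - 146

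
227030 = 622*365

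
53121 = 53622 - 501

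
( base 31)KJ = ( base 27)ni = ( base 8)1177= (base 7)1602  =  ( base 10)639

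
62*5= 310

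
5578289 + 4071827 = 9650116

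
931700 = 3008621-2076921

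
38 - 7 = 31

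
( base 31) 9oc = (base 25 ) F15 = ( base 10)9405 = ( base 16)24bd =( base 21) 106I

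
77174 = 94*821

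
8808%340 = 308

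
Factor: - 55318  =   - 2^1*17^1*1627^1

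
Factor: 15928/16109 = 2^3*11^1*89^( - 1) = 88/89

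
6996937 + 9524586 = 16521523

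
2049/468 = 4 + 59/156=4.38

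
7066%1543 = 894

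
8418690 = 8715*966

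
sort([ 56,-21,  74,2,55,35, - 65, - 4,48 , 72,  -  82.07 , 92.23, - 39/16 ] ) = [ - 82.07, - 65, - 21, - 4, - 39/16, 2, 35,  48, 55,56,72, 74,92.23]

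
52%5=2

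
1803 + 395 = 2198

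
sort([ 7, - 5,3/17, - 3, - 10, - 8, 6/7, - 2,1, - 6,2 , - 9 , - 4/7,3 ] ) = [-10,-9, - 8, - 6 , - 5, - 3, - 2, - 4/7,3/17,6/7,1,2,3, 7]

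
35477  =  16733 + 18744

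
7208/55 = 131 + 3/55 = 131.05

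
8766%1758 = 1734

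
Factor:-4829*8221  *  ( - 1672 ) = 66377077448 = 2^3*11^2*19^1*439^1*8221^1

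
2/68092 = 1/34046=0.00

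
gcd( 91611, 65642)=1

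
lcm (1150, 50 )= 1150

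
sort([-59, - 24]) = [ - 59,-24]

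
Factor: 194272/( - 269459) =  - 2^5 * 13^1*577^( - 1) = -  416/577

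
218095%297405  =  218095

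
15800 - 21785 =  - 5985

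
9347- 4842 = 4505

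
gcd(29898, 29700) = 198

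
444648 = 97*4584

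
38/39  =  38/39=0.97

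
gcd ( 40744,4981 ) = 1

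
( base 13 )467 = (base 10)761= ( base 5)11021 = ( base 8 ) 1371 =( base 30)pb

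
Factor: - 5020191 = -3^3*11^1 * 16903^1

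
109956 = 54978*2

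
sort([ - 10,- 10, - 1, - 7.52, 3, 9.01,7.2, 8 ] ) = [ - 10, - 10, - 7.52, - 1, 3, 7.2, 8, 9.01]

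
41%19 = 3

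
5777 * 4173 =24107421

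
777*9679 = 7520583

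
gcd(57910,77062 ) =2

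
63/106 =63/106 =0.59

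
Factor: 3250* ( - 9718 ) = -31583500 =-2^2*5^3* 13^1*43^1*  113^1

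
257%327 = 257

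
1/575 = 1/575 = 0.00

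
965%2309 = 965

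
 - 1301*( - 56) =72856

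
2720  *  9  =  24480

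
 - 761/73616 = -1 + 72855/73616=   -  0.01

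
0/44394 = 0 = 0.00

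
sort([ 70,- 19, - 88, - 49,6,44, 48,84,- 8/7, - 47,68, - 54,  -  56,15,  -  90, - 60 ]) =[ - 90,  -  88, - 60, - 56, - 54,- 49, - 47, -19, - 8/7,6, 15,44,48 , 68,70 , 84 ] 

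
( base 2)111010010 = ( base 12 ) 32a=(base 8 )722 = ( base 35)db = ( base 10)466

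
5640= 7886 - 2246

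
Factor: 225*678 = 152550 = 2^1* 3^3*5^2*113^1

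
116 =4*29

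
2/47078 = 1/23539 = 0.00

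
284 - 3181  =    -  2897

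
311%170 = 141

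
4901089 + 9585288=14486377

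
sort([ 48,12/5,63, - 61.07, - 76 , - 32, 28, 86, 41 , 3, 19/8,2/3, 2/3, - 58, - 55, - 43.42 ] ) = [ - 76, - 61.07, - 58, - 55,- 43.42, - 32, 2/3,2/3, 19/8, 12/5, 3, 28,41,48, 63, 86]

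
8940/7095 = 596/473 =1.26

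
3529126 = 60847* 58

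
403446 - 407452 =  - 4006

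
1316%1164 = 152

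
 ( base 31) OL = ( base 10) 765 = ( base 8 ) 1375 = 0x2fd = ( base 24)17L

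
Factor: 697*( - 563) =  - 17^1 * 41^1*563^1=- 392411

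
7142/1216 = 5 + 531/608 =5.87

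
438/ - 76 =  - 219/38 = - 5.76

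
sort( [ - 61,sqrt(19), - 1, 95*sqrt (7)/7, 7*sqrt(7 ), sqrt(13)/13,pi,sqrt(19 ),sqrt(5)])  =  [ - 61,  -  1,sqrt( 13 ) /13 , sqrt(5 ),pi,  sqrt(19),sqrt( 19 ) , 7*sqrt ( 7),95*sqrt( 7)/7] 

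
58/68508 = 29/34254 =0.00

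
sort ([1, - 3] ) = [ - 3,1]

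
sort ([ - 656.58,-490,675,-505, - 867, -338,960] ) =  [ - 867, -656.58,  -  505, - 490,-338 , 675, 960]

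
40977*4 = 163908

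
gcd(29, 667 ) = 29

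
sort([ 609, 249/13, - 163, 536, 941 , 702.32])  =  [-163,249/13, 536,609, 702.32, 941 ]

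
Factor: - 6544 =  - 2^4*409^1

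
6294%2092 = 18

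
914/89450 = 457/44725 = 0.01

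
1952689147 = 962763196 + 989925951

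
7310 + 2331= 9641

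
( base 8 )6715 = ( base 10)3533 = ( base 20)8gd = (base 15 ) 10A8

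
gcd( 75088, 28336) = 16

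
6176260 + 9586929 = 15763189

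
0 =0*709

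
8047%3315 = 1417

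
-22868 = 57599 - 80467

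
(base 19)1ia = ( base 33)lk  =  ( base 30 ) nn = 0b1011001001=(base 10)713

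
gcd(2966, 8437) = 1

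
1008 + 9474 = 10482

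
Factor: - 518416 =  - 2^4*32401^1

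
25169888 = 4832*5209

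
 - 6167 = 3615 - 9782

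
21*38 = 798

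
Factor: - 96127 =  - 97^1 *991^1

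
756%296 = 164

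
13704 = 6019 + 7685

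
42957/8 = 42957/8 = 5369.62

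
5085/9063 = 565/1007= 0.56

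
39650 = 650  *61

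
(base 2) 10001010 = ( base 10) 138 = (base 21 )6C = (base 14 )9C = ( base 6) 350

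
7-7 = 0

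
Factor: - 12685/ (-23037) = 3^( - 1 )*5^1* 7^( - 1 ) *43^1*59^1*1097^( - 1)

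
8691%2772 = 375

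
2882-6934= -4052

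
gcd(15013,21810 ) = 1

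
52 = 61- 9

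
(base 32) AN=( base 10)343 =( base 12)247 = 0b101010111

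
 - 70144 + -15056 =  - 85200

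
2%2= 0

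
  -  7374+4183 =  - 3191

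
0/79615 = 0 =0.00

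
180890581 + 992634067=1173524648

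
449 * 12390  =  5563110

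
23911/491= 48 + 343/491= 48.70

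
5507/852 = 6 + 395/852 =6.46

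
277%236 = 41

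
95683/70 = 13669/10 = 1366.90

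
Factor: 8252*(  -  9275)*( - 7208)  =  551680858400 = 2^5*5^2 * 7^1*17^1 * 53^2*2063^1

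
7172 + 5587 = 12759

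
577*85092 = 49098084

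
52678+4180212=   4232890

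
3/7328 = 3/7328 = 0.00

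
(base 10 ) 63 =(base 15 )43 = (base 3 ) 2100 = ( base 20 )33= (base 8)77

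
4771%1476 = 343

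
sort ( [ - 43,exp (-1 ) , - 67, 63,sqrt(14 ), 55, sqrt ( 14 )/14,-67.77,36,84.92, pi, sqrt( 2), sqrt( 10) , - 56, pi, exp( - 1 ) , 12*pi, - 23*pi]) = [-23*pi, - 67.77, - 67, - 56, - 43,sqrt( 14 )/14, exp( - 1 ), exp( - 1 ),  sqrt( 2 ),pi,pi,  sqrt(10), sqrt( 14), 36, 12*pi,55,  63,  84.92]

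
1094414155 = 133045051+961369104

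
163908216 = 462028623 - 298120407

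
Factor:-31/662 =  - 2^( - 1)*31^1*331^( - 1) 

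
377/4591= 377/4591 = 0.08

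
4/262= 2/131 =0.02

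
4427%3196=1231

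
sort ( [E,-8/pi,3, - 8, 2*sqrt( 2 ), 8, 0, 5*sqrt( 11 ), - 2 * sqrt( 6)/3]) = [-8, - 8/pi , - 2*sqrt( 6)/3, 0,E, 2*sqrt( 2 ),3 , 8, 5*sqrt( 11 )]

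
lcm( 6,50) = 150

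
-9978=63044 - 73022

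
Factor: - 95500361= - 11^1*8681851^1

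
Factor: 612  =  2^2*3^2*17^1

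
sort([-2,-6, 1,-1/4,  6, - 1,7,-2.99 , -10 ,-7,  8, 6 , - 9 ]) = [-10, - 9,-7, -6,-2.99, - 2, - 1 , - 1/4,  1,6,6, 7,8]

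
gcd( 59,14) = 1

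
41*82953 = 3401073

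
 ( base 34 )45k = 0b1001011001110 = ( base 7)20015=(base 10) 4814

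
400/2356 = 100/589 = 0.17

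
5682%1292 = 514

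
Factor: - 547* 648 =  - 2^3*3^4*547^1  =  - 354456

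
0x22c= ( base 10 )556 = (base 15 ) 271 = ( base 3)202121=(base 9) 677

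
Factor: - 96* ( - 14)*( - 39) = -2^6 * 3^2*7^1*13^1 = -52416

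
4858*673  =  3269434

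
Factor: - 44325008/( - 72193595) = 2^4*5^( - 1)*7^2*13^1*  743^( - 1)*4349^1*19433^( - 1)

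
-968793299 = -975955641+7162342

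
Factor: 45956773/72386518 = 2^( -1 )* 1789^( - 1) * 20231^ (-1)*45956773^1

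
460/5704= 5/62=   0.08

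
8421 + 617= 9038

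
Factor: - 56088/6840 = - 41/5 = - 5^( - 1)*41^1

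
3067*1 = 3067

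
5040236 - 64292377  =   - 59252141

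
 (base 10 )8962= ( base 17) 1e03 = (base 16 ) 2302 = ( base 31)9A3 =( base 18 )19BG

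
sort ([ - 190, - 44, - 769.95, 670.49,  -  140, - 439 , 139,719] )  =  [ - 769.95,  -  439, - 190, -140, - 44,139,670.49, 719 ]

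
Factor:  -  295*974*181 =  - 52006730 = - 2^1*5^1*59^1*181^1*487^1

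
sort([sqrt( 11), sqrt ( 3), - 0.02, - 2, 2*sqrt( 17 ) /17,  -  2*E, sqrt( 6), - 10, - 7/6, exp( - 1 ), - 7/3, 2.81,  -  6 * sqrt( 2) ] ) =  [ - 10, - 6*sqrt( 2), - 2*E, -7/3, - 2,-7/6, - 0.02, exp( - 1),2*sqrt( 17 )/17,sqrt(3 ), sqrt(6) , 2.81, sqrt(11 ) ] 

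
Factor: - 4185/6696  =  -5/8 = - 2^(-3)*5^1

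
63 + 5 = 68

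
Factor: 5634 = 2^1*3^2*313^1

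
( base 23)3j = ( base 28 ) 34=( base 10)88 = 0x58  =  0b1011000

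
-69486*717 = - 49821462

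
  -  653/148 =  - 5+87/148=- 4.41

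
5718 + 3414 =9132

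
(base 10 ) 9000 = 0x2328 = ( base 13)4134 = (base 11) 6842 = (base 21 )K8C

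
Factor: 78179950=2^1*5^2*1563599^1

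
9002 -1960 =7042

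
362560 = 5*72512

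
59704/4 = 14926 = 14926.00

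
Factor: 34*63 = 2^1*3^2*7^1*17^1 = 2142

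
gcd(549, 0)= 549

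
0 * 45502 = 0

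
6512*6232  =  40582784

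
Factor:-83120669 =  - 67^1*1240607^1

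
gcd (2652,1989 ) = 663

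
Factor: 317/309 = 3^( - 1) * 103^(-1)*317^1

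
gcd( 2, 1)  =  1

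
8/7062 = 4/3531=0.00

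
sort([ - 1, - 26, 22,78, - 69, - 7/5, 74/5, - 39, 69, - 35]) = [ - 69, - 39 ,-35, - 26, - 7/5, - 1, 74/5,22, 69, 78 ]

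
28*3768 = 105504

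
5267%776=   611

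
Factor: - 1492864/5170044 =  - 2^5 * 3^( - 1)*11^(-1)*53^( - 1)*107^1*109^1*739^( - 1 )  =  -373216/1292511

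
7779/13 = 598 + 5/13   =  598.38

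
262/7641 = 262/7641 = 0.03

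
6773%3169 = 435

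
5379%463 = 286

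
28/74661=28/74661 = 0.00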